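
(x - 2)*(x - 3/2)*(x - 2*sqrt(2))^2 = x^4 - 4*sqrt(2)*x^3 - 7*x^3/2 + 11*x^2 + 14*sqrt(2)*x^2 - 28*x - 12*sqrt(2)*x + 24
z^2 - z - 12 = (z - 4)*(z + 3)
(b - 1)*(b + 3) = b^2 + 2*b - 3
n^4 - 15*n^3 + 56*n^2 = n^2*(n - 8)*(n - 7)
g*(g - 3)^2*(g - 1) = g^4 - 7*g^3 + 15*g^2 - 9*g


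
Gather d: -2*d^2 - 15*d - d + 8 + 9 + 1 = -2*d^2 - 16*d + 18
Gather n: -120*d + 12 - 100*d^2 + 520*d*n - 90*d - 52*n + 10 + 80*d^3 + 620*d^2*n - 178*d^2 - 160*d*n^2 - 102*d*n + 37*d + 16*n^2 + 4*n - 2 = 80*d^3 - 278*d^2 - 173*d + n^2*(16 - 160*d) + n*(620*d^2 + 418*d - 48) + 20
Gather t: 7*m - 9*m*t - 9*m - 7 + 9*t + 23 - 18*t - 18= -2*m + t*(-9*m - 9) - 2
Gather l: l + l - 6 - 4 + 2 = 2*l - 8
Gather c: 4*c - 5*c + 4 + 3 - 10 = -c - 3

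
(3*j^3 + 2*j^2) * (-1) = -3*j^3 - 2*j^2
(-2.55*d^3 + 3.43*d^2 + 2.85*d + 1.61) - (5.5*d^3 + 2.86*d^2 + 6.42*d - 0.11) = -8.05*d^3 + 0.57*d^2 - 3.57*d + 1.72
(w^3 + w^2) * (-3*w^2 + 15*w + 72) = -3*w^5 + 12*w^4 + 87*w^3 + 72*w^2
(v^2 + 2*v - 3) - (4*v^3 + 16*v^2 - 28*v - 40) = -4*v^3 - 15*v^2 + 30*v + 37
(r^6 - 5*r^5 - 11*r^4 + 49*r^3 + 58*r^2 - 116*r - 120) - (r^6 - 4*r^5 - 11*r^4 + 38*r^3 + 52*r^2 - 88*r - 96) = -r^5 + 11*r^3 + 6*r^2 - 28*r - 24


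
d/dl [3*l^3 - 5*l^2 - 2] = l*(9*l - 10)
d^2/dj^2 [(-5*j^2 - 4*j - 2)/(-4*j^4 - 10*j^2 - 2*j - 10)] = (60*j^8 + 96*j^7 + 30*j^6 + 60*j^5 - 444*j^4 - 317*j^3 - 345*j^2 - 270*j + 57)/(8*j^12 + 60*j^10 + 12*j^9 + 210*j^8 + 60*j^7 + 431*j^6 + 135*j^5 + 540*j^4 + 151*j^3 + 390*j^2 + 75*j + 125)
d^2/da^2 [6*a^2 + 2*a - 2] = 12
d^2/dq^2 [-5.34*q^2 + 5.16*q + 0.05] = -10.6800000000000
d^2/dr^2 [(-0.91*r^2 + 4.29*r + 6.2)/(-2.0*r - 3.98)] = 47.526328/(8.0*r^3 + 47.76*r^2 + 95.0424*r + 63.044792)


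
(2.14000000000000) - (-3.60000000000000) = 5.74000000000000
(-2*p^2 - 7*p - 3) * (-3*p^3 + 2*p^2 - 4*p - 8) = 6*p^5 + 17*p^4 + 3*p^3 + 38*p^2 + 68*p + 24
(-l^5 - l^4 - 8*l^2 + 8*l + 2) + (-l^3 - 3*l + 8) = -l^5 - l^4 - l^3 - 8*l^2 + 5*l + 10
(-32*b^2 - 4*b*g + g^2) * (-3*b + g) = 96*b^3 - 20*b^2*g - 7*b*g^2 + g^3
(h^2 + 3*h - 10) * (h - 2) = h^3 + h^2 - 16*h + 20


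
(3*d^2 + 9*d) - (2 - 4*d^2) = 7*d^2 + 9*d - 2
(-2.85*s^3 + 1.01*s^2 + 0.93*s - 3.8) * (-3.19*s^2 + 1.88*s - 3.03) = 9.0915*s^5 - 8.5799*s^4 + 7.5676*s^3 + 10.8101*s^2 - 9.9619*s + 11.514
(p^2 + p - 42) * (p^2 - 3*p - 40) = p^4 - 2*p^3 - 85*p^2 + 86*p + 1680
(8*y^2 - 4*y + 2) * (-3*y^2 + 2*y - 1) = -24*y^4 + 28*y^3 - 22*y^2 + 8*y - 2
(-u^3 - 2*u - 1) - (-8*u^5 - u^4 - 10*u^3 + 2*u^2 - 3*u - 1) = 8*u^5 + u^4 + 9*u^3 - 2*u^2 + u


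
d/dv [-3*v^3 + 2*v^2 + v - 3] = -9*v^2 + 4*v + 1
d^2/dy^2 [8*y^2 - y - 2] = 16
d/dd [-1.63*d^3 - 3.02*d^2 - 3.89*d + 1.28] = -4.89*d^2 - 6.04*d - 3.89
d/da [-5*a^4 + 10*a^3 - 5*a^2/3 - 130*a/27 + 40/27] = -20*a^3 + 30*a^2 - 10*a/3 - 130/27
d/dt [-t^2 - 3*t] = -2*t - 3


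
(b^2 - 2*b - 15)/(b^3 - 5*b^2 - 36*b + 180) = (b + 3)/(b^2 - 36)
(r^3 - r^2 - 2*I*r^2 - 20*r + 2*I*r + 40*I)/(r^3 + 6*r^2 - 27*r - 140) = (r - 2*I)/(r + 7)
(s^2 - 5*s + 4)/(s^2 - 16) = (s - 1)/(s + 4)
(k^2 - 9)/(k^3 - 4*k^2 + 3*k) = (k + 3)/(k*(k - 1))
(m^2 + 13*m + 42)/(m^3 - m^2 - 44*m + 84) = (m + 6)/(m^2 - 8*m + 12)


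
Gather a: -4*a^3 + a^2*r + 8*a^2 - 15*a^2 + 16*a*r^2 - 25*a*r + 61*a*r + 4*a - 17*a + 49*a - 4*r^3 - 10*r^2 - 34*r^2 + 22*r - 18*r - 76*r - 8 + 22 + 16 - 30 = -4*a^3 + a^2*(r - 7) + a*(16*r^2 + 36*r + 36) - 4*r^3 - 44*r^2 - 72*r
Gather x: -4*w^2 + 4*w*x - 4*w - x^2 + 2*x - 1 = -4*w^2 - 4*w - x^2 + x*(4*w + 2) - 1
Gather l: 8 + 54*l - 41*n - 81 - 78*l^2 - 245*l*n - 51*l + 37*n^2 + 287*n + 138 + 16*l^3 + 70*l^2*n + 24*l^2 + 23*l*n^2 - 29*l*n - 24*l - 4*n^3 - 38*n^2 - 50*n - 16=16*l^3 + l^2*(70*n - 54) + l*(23*n^2 - 274*n - 21) - 4*n^3 - n^2 + 196*n + 49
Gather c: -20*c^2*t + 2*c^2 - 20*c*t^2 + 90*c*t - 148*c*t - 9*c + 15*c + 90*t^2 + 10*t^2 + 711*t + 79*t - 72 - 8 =c^2*(2 - 20*t) + c*(-20*t^2 - 58*t + 6) + 100*t^2 + 790*t - 80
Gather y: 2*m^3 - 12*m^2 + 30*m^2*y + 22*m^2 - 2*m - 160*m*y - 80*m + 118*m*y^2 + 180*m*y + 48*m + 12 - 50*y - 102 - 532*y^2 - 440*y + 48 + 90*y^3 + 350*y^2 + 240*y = 2*m^3 + 10*m^2 - 34*m + 90*y^3 + y^2*(118*m - 182) + y*(30*m^2 + 20*m - 250) - 42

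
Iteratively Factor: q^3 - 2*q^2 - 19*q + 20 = (q - 5)*(q^2 + 3*q - 4) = (q - 5)*(q - 1)*(q + 4)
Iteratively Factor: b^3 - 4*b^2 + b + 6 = (b - 2)*(b^2 - 2*b - 3) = (b - 2)*(b + 1)*(b - 3)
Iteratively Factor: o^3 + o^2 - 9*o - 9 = (o + 1)*(o^2 - 9) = (o - 3)*(o + 1)*(o + 3)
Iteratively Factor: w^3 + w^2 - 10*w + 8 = (w - 1)*(w^2 + 2*w - 8) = (w - 1)*(w + 4)*(w - 2)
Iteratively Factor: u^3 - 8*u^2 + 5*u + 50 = (u + 2)*(u^2 - 10*u + 25) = (u - 5)*(u + 2)*(u - 5)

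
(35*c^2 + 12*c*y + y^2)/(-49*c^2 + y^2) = (5*c + y)/(-7*c + y)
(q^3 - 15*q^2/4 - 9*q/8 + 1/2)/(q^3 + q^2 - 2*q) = (8*q^3 - 30*q^2 - 9*q + 4)/(8*q*(q^2 + q - 2))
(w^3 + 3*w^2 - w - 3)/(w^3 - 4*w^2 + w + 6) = (w^2 + 2*w - 3)/(w^2 - 5*w + 6)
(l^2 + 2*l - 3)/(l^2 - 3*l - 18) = (l - 1)/(l - 6)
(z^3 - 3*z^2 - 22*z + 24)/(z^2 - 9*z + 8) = (z^2 - 2*z - 24)/(z - 8)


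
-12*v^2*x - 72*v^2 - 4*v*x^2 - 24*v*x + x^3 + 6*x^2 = (-6*v + x)*(2*v + x)*(x + 6)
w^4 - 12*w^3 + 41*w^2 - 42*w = w*(w - 7)*(w - 3)*(w - 2)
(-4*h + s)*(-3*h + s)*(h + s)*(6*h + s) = 72*h^4 + 42*h^3*s - 31*h^2*s^2 + s^4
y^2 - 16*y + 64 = (y - 8)^2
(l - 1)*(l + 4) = l^2 + 3*l - 4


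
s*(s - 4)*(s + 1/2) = s^3 - 7*s^2/2 - 2*s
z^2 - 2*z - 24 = (z - 6)*(z + 4)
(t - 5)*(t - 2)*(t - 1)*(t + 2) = t^4 - 6*t^3 + t^2 + 24*t - 20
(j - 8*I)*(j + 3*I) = j^2 - 5*I*j + 24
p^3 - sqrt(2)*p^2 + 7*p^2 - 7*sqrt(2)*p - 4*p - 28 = (p + 7)*(p - 2*sqrt(2))*(p + sqrt(2))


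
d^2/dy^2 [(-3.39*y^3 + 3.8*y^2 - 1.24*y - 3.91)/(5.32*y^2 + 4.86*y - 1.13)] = (1.13686837721616e-13*y^5 + 5.6843418860808e-14*y^4 - 467.589008*y^3 - 415.206612*y^2 - 677.261442*y - 235.631208)/(150.568768*y^6 + 412.648992*y^5 + 281.02368*y^4 - 60.507*y^3 - 59.69112*y^2 + 18.617202*y - 1.442897)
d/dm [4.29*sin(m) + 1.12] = 4.29*cos(m)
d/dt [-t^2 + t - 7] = 1 - 2*t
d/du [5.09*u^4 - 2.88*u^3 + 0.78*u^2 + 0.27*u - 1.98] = 20.36*u^3 - 8.64*u^2 + 1.56*u + 0.27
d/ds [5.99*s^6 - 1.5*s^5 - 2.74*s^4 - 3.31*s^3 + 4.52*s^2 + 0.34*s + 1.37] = 35.94*s^5 - 7.5*s^4 - 10.96*s^3 - 9.93*s^2 + 9.04*s + 0.34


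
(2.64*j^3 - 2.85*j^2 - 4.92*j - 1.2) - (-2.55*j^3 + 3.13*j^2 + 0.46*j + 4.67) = 5.19*j^3 - 5.98*j^2 - 5.38*j - 5.87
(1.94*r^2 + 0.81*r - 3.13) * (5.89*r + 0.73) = 11.4266*r^3 + 6.1871*r^2 - 17.8444*r - 2.2849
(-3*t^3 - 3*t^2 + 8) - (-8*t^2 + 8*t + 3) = -3*t^3 + 5*t^2 - 8*t + 5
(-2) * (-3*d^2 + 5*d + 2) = 6*d^2 - 10*d - 4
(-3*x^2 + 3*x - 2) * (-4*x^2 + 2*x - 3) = 12*x^4 - 18*x^3 + 23*x^2 - 13*x + 6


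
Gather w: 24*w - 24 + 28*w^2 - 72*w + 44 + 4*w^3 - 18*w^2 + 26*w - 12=4*w^3 + 10*w^2 - 22*w + 8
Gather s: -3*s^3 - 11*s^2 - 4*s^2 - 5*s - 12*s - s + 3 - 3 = -3*s^3 - 15*s^2 - 18*s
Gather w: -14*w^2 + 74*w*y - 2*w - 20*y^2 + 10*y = -14*w^2 + w*(74*y - 2) - 20*y^2 + 10*y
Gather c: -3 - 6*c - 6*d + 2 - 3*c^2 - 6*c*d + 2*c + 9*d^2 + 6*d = -3*c^2 + c*(-6*d - 4) + 9*d^2 - 1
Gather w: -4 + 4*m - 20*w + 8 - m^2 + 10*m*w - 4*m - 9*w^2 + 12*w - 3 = -m^2 - 9*w^2 + w*(10*m - 8) + 1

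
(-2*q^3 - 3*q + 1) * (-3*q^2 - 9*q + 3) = 6*q^5 + 18*q^4 + 3*q^3 + 24*q^2 - 18*q + 3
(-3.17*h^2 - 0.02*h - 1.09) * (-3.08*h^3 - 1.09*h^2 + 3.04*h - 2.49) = 9.7636*h^5 + 3.5169*h^4 - 6.2578*h^3 + 9.0206*h^2 - 3.2638*h + 2.7141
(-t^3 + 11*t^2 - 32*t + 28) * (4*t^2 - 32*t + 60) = -4*t^5 + 76*t^4 - 540*t^3 + 1796*t^2 - 2816*t + 1680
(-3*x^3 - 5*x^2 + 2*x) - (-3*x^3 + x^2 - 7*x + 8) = -6*x^2 + 9*x - 8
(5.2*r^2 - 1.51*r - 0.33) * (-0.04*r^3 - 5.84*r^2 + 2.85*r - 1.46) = -0.208*r^5 - 30.3076*r^4 + 23.6516*r^3 - 9.9683*r^2 + 1.2641*r + 0.4818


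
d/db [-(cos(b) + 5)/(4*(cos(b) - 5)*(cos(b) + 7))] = (sin(b)^2 - 10*cos(b) - 46)*sin(b)/(4*(cos(b) - 5)^2*(cos(b) + 7)^2)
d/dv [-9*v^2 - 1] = -18*v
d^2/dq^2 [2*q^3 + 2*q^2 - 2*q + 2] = 12*q + 4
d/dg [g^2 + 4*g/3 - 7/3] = 2*g + 4/3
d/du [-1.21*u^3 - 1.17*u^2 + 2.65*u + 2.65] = -3.63*u^2 - 2.34*u + 2.65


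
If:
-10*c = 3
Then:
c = -3/10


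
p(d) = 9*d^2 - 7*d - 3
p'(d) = 18*d - 7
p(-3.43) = 126.89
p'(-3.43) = -68.74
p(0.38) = -4.36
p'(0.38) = -0.16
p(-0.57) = 3.91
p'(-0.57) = -17.26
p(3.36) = 75.09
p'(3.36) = 53.48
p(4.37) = 138.28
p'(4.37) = 71.66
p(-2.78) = 86.02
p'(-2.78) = -57.04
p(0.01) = -3.07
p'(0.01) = -6.82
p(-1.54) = 29.12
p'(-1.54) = -34.72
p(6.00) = 279.00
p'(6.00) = 101.00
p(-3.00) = 99.00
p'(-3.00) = -61.00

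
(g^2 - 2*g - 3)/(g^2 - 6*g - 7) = (g - 3)/(g - 7)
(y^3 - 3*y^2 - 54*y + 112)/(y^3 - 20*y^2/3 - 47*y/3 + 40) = 3*(y^2 + 5*y - 14)/(3*y^2 + 4*y - 15)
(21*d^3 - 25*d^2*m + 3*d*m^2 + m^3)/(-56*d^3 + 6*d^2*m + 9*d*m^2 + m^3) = (-3*d^2 + 4*d*m - m^2)/(8*d^2 - 2*d*m - m^2)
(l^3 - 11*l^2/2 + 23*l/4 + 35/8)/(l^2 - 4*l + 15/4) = (4*l^2 - 12*l - 7)/(2*(2*l - 3))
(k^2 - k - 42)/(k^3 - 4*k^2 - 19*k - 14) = (k + 6)/(k^2 + 3*k + 2)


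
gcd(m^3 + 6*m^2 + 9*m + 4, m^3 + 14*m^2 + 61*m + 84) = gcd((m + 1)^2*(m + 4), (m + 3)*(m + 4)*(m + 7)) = m + 4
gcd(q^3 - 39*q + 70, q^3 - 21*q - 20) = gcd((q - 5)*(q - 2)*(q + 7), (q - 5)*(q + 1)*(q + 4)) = q - 5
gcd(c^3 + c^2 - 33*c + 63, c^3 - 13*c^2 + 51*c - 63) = c^2 - 6*c + 9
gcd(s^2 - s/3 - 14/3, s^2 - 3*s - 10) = s + 2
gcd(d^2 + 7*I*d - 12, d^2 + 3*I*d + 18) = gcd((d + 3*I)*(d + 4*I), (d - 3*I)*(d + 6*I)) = 1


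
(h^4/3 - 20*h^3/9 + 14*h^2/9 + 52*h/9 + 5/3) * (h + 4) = h^5/3 - 8*h^4/9 - 22*h^3/3 + 12*h^2 + 223*h/9 + 20/3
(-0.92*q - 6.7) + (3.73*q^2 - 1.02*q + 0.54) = 3.73*q^2 - 1.94*q - 6.16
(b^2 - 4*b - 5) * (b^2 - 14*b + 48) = b^4 - 18*b^3 + 99*b^2 - 122*b - 240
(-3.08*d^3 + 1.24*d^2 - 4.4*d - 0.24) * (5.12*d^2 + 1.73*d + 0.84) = -15.7696*d^5 + 1.0204*d^4 - 22.97*d^3 - 7.7992*d^2 - 4.1112*d - 0.2016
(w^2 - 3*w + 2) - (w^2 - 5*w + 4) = 2*w - 2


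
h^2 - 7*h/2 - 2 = (h - 4)*(h + 1/2)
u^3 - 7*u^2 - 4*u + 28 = (u - 7)*(u - 2)*(u + 2)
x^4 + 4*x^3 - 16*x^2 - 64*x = x*(x - 4)*(x + 4)^2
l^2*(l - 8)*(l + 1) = l^4 - 7*l^3 - 8*l^2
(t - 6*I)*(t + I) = t^2 - 5*I*t + 6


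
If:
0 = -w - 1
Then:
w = -1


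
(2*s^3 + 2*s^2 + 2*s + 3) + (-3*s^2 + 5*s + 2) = 2*s^3 - s^2 + 7*s + 5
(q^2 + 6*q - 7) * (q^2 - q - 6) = q^4 + 5*q^3 - 19*q^2 - 29*q + 42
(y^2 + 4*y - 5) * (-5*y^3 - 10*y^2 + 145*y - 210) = -5*y^5 - 30*y^4 + 130*y^3 + 420*y^2 - 1565*y + 1050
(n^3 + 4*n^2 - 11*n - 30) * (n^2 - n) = n^5 + 3*n^4 - 15*n^3 - 19*n^2 + 30*n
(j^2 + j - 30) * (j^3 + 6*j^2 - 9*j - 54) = j^5 + 7*j^4 - 33*j^3 - 243*j^2 + 216*j + 1620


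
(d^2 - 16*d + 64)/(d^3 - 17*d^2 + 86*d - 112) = (d - 8)/(d^2 - 9*d + 14)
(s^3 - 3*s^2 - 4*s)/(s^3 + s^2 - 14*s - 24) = s*(s + 1)/(s^2 + 5*s + 6)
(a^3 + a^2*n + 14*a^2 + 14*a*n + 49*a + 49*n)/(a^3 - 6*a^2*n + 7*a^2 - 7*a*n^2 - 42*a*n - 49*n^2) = (a + 7)/(a - 7*n)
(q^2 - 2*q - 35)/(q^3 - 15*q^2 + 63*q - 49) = (q + 5)/(q^2 - 8*q + 7)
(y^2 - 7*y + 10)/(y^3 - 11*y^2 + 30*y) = (y - 2)/(y*(y - 6))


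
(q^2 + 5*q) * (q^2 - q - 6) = q^4 + 4*q^3 - 11*q^2 - 30*q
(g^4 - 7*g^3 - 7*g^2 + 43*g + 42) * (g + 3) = g^5 - 4*g^4 - 28*g^3 + 22*g^2 + 171*g + 126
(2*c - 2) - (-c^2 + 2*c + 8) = c^2 - 10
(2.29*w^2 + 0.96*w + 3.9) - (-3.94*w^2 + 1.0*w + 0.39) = 6.23*w^2 - 0.04*w + 3.51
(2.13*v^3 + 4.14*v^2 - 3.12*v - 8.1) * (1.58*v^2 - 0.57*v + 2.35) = 3.3654*v^5 + 5.3271*v^4 - 2.2839*v^3 - 1.2906*v^2 - 2.715*v - 19.035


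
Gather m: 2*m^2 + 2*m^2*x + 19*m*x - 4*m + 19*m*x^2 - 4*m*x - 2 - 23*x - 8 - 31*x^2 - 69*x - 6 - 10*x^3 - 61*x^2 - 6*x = m^2*(2*x + 2) + m*(19*x^2 + 15*x - 4) - 10*x^3 - 92*x^2 - 98*x - 16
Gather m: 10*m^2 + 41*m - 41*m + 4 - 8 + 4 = 10*m^2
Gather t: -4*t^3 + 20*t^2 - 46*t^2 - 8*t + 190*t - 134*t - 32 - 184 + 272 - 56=-4*t^3 - 26*t^2 + 48*t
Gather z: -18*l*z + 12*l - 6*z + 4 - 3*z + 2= 12*l + z*(-18*l - 9) + 6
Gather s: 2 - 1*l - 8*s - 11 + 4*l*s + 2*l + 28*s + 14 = l + s*(4*l + 20) + 5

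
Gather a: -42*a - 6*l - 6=-42*a - 6*l - 6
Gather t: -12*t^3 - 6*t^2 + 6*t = -12*t^3 - 6*t^2 + 6*t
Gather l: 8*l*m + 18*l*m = 26*l*m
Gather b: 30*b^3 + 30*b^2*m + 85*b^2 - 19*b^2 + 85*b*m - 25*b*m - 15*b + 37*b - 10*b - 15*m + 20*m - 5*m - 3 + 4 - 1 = 30*b^3 + b^2*(30*m + 66) + b*(60*m + 12)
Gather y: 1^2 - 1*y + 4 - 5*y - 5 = -6*y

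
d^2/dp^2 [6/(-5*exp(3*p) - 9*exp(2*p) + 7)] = 54*((5*exp(p) + 4)*(5*exp(3*p) + 9*exp(2*p) - 7) - 2*(5*exp(p) + 6)^2*exp(2*p))*exp(2*p)/(5*exp(3*p) + 9*exp(2*p) - 7)^3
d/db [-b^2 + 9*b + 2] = 9 - 2*b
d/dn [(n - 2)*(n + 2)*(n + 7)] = 3*n^2 + 14*n - 4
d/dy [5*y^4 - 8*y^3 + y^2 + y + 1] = 20*y^3 - 24*y^2 + 2*y + 1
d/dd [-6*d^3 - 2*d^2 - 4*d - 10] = -18*d^2 - 4*d - 4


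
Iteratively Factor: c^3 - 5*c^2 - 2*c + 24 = (c + 2)*(c^2 - 7*c + 12) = (c - 4)*(c + 2)*(c - 3)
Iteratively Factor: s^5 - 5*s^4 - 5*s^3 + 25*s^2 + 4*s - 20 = (s - 5)*(s^4 - 5*s^2 + 4) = (s - 5)*(s - 1)*(s^3 + s^2 - 4*s - 4) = (s - 5)*(s - 1)*(s + 1)*(s^2 - 4) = (s - 5)*(s - 1)*(s + 1)*(s + 2)*(s - 2)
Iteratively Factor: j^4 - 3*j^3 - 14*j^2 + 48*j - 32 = (j + 4)*(j^3 - 7*j^2 + 14*j - 8) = (j - 4)*(j + 4)*(j^2 - 3*j + 2) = (j - 4)*(j - 1)*(j + 4)*(j - 2)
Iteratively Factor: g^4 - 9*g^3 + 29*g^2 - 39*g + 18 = (g - 3)*(g^3 - 6*g^2 + 11*g - 6) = (g - 3)*(g - 2)*(g^2 - 4*g + 3) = (g - 3)*(g - 2)*(g - 1)*(g - 3)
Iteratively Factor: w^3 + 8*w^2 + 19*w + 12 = (w + 3)*(w^2 + 5*w + 4) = (w + 3)*(w + 4)*(w + 1)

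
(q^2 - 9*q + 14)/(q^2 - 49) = (q - 2)/(q + 7)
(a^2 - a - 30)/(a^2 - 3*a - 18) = (a + 5)/(a + 3)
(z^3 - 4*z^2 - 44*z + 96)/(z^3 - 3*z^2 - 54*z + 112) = (z + 6)/(z + 7)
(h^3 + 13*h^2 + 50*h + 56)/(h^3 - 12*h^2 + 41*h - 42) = (h^3 + 13*h^2 + 50*h + 56)/(h^3 - 12*h^2 + 41*h - 42)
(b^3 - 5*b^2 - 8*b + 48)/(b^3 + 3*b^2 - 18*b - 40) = (b^2 - b - 12)/(b^2 + 7*b + 10)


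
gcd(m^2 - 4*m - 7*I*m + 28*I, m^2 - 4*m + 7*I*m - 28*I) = m - 4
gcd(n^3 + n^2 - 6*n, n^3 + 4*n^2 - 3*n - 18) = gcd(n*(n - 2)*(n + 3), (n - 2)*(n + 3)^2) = n^2 + n - 6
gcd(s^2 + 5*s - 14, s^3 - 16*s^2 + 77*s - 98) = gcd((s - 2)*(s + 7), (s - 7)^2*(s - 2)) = s - 2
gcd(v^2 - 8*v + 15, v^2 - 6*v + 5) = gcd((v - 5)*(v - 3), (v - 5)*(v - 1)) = v - 5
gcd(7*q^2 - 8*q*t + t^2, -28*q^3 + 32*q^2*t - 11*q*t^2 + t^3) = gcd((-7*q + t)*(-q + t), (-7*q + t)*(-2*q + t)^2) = 7*q - t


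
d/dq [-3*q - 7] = -3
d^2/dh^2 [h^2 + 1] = 2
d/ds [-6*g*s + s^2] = -6*g + 2*s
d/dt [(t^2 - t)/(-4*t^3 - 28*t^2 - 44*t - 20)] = (t^3 - 3*t^2 - 15*t + 5)/(4*(t^5 + 13*t^4 + 58*t^3 + 106*t^2 + 85*t + 25))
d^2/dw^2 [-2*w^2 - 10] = -4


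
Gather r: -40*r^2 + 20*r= -40*r^2 + 20*r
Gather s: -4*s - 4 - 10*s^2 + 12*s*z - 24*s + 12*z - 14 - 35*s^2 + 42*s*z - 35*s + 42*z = -45*s^2 + s*(54*z - 63) + 54*z - 18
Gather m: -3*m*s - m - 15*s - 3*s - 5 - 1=m*(-3*s - 1) - 18*s - 6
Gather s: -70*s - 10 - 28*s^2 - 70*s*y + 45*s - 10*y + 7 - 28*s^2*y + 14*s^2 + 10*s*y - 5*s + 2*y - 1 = s^2*(-28*y - 14) + s*(-60*y - 30) - 8*y - 4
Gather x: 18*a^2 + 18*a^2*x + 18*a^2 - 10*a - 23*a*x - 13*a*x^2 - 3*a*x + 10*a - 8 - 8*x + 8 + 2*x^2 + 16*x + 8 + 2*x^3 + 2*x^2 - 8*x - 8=36*a^2 + 2*x^3 + x^2*(4 - 13*a) + x*(18*a^2 - 26*a)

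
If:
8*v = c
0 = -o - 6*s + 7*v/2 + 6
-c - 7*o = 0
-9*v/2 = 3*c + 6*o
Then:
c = 0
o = 0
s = 1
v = 0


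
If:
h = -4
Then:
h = -4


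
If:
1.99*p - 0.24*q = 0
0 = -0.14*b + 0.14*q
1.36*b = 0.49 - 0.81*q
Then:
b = 0.23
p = 0.03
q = 0.23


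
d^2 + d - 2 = (d - 1)*(d + 2)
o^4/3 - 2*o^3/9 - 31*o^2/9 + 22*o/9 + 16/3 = (o/3 + 1)*(o - 8/3)*(o - 2)*(o + 1)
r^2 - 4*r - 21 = (r - 7)*(r + 3)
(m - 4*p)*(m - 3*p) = m^2 - 7*m*p + 12*p^2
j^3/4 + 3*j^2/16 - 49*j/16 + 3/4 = (j/4 + 1)*(j - 3)*(j - 1/4)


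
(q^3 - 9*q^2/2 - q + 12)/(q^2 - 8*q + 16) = (q^2 - q/2 - 3)/(q - 4)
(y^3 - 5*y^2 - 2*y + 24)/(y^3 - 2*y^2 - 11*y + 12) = (y^2 - y - 6)/(y^2 + 2*y - 3)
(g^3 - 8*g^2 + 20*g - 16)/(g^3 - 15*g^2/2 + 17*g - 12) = 2*(g - 2)/(2*g - 3)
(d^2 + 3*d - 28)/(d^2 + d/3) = 3*(d^2 + 3*d - 28)/(d*(3*d + 1))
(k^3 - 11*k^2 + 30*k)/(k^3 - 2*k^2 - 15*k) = (k - 6)/(k + 3)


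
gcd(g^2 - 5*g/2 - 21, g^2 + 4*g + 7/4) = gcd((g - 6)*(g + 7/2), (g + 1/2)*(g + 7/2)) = g + 7/2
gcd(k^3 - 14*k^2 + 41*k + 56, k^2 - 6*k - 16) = k - 8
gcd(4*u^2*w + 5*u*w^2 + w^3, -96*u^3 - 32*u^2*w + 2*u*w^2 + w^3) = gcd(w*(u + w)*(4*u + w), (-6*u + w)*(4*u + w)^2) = 4*u + w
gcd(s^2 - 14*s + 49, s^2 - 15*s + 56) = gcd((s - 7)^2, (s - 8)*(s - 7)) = s - 7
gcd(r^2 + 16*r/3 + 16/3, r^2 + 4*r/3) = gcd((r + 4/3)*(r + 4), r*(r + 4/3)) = r + 4/3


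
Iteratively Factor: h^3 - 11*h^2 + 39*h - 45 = (h - 5)*(h^2 - 6*h + 9) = (h - 5)*(h - 3)*(h - 3)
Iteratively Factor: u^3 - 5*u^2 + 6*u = (u)*(u^2 - 5*u + 6) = u*(u - 2)*(u - 3)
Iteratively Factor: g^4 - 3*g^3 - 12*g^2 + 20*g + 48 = (g - 4)*(g^3 + g^2 - 8*g - 12) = (g - 4)*(g - 3)*(g^2 + 4*g + 4) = (g - 4)*(g - 3)*(g + 2)*(g + 2)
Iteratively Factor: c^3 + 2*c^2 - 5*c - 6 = (c - 2)*(c^2 + 4*c + 3) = (c - 2)*(c + 3)*(c + 1)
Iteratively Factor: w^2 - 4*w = (w - 4)*(w)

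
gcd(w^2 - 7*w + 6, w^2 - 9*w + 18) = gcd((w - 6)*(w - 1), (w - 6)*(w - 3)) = w - 6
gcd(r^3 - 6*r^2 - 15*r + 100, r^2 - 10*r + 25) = r^2 - 10*r + 25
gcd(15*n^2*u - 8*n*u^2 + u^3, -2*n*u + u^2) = u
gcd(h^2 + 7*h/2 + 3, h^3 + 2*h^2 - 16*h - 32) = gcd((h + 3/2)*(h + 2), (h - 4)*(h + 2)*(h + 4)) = h + 2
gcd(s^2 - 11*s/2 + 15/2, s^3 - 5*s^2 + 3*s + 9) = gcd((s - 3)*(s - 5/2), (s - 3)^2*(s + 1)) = s - 3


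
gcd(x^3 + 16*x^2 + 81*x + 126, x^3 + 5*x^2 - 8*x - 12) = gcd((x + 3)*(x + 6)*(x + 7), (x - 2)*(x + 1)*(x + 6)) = x + 6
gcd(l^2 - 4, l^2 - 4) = l^2 - 4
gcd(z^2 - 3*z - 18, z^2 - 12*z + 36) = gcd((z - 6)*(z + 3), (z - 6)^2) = z - 6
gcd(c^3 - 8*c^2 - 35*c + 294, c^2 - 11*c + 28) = c - 7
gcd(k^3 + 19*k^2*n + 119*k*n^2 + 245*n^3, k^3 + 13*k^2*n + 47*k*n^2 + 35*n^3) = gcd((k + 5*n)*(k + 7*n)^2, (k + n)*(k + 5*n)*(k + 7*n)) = k^2 + 12*k*n + 35*n^2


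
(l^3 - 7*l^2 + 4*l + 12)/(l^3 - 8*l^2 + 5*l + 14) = (l - 6)/(l - 7)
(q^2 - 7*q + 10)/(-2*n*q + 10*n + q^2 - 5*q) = (q - 2)/(-2*n + q)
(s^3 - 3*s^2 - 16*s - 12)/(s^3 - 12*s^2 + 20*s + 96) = (s + 1)/(s - 8)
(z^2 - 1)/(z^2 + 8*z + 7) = (z - 1)/(z + 7)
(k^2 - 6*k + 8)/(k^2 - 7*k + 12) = (k - 2)/(k - 3)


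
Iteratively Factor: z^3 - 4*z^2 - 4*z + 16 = (z - 2)*(z^2 - 2*z - 8) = (z - 2)*(z + 2)*(z - 4)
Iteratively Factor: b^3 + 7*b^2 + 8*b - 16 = (b - 1)*(b^2 + 8*b + 16) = (b - 1)*(b + 4)*(b + 4)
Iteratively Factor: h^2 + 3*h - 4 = (h - 1)*(h + 4)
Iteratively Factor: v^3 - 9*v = (v - 3)*(v^2 + 3*v) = (v - 3)*(v + 3)*(v)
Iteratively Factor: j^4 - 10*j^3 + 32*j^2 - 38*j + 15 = (j - 1)*(j^3 - 9*j^2 + 23*j - 15) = (j - 1)^2*(j^2 - 8*j + 15) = (j - 5)*(j - 1)^2*(j - 3)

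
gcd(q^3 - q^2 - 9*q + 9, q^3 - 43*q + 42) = q - 1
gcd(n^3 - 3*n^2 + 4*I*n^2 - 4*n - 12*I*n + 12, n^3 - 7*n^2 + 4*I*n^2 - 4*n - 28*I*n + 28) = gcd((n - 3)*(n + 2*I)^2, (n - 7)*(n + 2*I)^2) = n^2 + 4*I*n - 4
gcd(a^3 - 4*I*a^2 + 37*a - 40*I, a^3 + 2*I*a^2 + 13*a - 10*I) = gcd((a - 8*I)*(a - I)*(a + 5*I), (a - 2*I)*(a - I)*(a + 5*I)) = a^2 + 4*I*a + 5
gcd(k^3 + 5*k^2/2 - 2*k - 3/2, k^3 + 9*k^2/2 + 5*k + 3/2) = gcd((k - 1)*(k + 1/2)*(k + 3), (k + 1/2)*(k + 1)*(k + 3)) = k^2 + 7*k/2 + 3/2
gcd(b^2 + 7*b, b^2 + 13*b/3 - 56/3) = b + 7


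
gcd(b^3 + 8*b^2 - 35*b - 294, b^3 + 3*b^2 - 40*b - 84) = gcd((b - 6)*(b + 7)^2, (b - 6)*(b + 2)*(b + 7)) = b^2 + b - 42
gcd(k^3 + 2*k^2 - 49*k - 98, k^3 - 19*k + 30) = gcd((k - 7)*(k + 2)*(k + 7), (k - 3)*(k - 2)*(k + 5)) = 1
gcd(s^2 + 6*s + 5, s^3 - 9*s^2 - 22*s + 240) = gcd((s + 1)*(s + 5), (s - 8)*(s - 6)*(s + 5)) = s + 5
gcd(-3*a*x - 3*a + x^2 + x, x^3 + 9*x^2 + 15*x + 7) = x + 1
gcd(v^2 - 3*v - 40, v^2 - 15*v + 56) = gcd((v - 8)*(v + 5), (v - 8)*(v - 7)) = v - 8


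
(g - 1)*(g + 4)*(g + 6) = g^3 + 9*g^2 + 14*g - 24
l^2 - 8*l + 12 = (l - 6)*(l - 2)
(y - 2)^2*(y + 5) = y^3 + y^2 - 16*y + 20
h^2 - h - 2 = (h - 2)*(h + 1)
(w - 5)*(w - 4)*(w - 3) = w^3 - 12*w^2 + 47*w - 60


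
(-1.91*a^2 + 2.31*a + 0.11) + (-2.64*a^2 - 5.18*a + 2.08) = -4.55*a^2 - 2.87*a + 2.19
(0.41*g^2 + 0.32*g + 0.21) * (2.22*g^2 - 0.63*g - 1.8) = 0.9102*g^4 + 0.4521*g^3 - 0.4734*g^2 - 0.7083*g - 0.378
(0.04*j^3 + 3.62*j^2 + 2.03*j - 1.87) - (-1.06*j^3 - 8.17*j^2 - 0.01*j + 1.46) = 1.1*j^3 + 11.79*j^2 + 2.04*j - 3.33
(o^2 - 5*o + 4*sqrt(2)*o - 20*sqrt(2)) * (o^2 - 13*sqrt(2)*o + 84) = o^4 - 9*sqrt(2)*o^3 - 5*o^3 - 20*o^2 + 45*sqrt(2)*o^2 + 100*o + 336*sqrt(2)*o - 1680*sqrt(2)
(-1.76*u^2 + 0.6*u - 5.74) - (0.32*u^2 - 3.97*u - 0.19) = -2.08*u^2 + 4.57*u - 5.55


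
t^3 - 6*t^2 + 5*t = t*(t - 5)*(t - 1)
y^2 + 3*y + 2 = (y + 1)*(y + 2)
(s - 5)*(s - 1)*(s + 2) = s^3 - 4*s^2 - 7*s + 10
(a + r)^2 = a^2 + 2*a*r + r^2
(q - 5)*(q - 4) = q^2 - 9*q + 20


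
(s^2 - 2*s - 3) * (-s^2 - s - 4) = -s^4 + s^3 + s^2 + 11*s + 12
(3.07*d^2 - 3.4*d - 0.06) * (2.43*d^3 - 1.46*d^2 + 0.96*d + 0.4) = 7.4601*d^5 - 12.7442*d^4 + 7.7654*d^3 - 1.9484*d^2 - 1.4176*d - 0.024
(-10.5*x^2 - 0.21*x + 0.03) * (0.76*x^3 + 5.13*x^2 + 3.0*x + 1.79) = -7.98*x^5 - 54.0246*x^4 - 32.5545*x^3 - 19.2711*x^2 - 0.2859*x + 0.0537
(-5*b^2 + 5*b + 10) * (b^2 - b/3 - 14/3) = -5*b^4 + 20*b^3/3 + 95*b^2/3 - 80*b/3 - 140/3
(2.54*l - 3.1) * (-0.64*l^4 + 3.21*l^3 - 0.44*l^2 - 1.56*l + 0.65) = -1.6256*l^5 + 10.1374*l^4 - 11.0686*l^3 - 2.5984*l^2 + 6.487*l - 2.015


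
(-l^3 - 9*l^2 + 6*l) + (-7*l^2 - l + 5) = -l^3 - 16*l^2 + 5*l + 5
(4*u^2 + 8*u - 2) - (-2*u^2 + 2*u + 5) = 6*u^2 + 6*u - 7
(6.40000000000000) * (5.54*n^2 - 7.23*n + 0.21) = 35.456*n^2 - 46.272*n + 1.344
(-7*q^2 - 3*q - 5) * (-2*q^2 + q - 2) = 14*q^4 - q^3 + 21*q^2 + q + 10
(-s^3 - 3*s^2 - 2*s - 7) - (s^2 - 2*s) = -s^3 - 4*s^2 - 7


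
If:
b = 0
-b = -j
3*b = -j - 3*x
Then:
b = 0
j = 0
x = 0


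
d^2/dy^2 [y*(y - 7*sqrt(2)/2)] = 2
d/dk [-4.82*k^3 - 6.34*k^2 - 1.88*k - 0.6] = -14.46*k^2 - 12.68*k - 1.88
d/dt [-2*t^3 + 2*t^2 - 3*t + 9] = -6*t^2 + 4*t - 3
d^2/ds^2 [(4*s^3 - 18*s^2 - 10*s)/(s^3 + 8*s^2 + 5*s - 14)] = 4*(-25*s^6 - 45*s^5 + 183*s^4 - 543*s^3 - 3864*s^2 - 504*s - 2114)/(s^9 + 24*s^8 + 207*s^7 + 710*s^6 + 363*s^5 - 2508*s^4 - 2647*s^3 + 3654*s^2 + 2940*s - 2744)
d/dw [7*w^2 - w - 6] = 14*w - 1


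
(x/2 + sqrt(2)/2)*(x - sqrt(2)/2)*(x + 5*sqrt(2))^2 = x^4/2 + 21*sqrt(2)*x^3/4 + 59*x^2/2 + 15*sqrt(2)*x/2 - 25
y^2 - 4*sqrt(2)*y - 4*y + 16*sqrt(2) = (y - 4)*(y - 4*sqrt(2))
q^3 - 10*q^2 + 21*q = q*(q - 7)*(q - 3)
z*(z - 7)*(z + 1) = z^3 - 6*z^2 - 7*z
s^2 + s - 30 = (s - 5)*(s + 6)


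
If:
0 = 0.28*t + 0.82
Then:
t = -2.93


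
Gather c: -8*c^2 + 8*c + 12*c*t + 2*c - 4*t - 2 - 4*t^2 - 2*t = -8*c^2 + c*(12*t + 10) - 4*t^2 - 6*t - 2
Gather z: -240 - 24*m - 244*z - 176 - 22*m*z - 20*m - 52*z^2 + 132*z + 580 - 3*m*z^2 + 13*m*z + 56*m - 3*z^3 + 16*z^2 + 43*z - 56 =12*m - 3*z^3 + z^2*(-3*m - 36) + z*(-9*m - 69) + 108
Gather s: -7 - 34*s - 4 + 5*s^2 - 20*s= 5*s^2 - 54*s - 11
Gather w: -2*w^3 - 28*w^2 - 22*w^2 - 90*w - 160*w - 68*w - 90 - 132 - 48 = -2*w^3 - 50*w^2 - 318*w - 270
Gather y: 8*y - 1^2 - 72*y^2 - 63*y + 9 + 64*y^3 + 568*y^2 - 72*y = 64*y^3 + 496*y^2 - 127*y + 8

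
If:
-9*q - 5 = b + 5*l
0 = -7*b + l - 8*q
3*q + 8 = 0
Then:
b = 377/108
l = 335/108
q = -8/3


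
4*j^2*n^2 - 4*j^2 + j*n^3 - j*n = (4*j + n)*(n - 1)*(j*n + j)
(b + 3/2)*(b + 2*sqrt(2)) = b^2 + 3*b/2 + 2*sqrt(2)*b + 3*sqrt(2)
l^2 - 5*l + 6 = (l - 3)*(l - 2)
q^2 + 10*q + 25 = (q + 5)^2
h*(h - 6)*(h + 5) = h^3 - h^2 - 30*h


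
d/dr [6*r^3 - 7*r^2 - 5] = 2*r*(9*r - 7)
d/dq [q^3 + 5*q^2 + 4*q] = 3*q^2 + 10*q + 4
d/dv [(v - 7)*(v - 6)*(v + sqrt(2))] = 3*v^2 - 26*v + 2*sqrt(2)*v - 13*sqrt(2) + 42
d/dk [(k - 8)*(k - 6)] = 2*k - 14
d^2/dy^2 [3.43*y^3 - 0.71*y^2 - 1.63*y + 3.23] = 20.58*y - 1.42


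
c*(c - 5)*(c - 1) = c^3 - 6*c^2 + 5*c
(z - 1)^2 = z^2 - 2*z + 1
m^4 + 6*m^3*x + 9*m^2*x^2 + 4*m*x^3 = m*(m + x)^2*(m + 4*x)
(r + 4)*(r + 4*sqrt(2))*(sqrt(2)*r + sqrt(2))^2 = 2*r^4 + 8*sqrt(2)*r^3 + 12*r^3 + 18*r^2 + 48*sqrt(2)*r^2 + 8*r + 72*sqrt(2)*r + 32*sqrt(2)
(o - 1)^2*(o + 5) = o^3 + 3*o^2 - 9*o + 5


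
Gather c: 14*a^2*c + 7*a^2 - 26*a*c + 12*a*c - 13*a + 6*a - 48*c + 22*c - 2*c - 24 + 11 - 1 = 7*a^2 - 7*a + c*(14*a^2 - 14*a - 28) - 14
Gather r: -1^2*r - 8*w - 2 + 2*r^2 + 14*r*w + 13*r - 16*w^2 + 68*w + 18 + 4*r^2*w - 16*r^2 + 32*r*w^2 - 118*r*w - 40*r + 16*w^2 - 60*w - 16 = r^2*(4*w - 14) + r*(32*w^2 - 104*w - 28)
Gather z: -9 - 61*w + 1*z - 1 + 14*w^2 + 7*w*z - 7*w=14*w^2 - 68*w + z*(7*w + 1) - 10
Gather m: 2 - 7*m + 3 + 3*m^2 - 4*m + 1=3*m^2 - 11*m + 6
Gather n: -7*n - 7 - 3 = -7*n - 10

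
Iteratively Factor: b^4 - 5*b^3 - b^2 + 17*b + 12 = (b + 1)*(b^3 - 6*b^2 + 5*b + 12) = (b - 3)*(b + 1)*(b^2 - 3*b - 4) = (b - 3)*(b + 1)^2*(b - 4)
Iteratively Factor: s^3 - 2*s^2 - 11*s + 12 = (s + 3)*(s^2 - 5*s + 4) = (s - 1)*(s + 3)*(s - 4)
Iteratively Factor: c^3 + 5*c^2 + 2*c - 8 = (c - 1)*(c^2 + 6*c + 8) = (c - 1)*(c + 4)*(c + 2)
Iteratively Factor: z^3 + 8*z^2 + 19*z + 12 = (z + 4)*(z^2 + 4*z + 3) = (z + 3)*(z + 4)*(z + 1)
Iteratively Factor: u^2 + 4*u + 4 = (u + 2)*(u + 2)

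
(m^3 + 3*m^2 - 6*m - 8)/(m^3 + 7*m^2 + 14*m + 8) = (m - 2)/(m + 2)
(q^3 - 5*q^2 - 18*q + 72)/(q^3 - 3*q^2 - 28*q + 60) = (q^2 + q - 12)/(q^2 + 3*q - 10)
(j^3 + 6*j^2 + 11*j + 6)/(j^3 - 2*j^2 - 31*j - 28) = (j^2 + 5*j + 6)/(j^2 - 3*j - 28)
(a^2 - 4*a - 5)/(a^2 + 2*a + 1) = (a - 5)/(a + 1)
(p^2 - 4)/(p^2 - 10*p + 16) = (p + 2)/(p - 8)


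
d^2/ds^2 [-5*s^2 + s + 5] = -10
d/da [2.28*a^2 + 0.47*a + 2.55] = 4.56*a + 0.47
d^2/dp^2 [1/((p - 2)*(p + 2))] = 2*(3*p^2 + 4)/(p^6 - 12*p^4 + 48*p^2 - 64)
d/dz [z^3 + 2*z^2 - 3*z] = 3*z^2 + 4*z - 3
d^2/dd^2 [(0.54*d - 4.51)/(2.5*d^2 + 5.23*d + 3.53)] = ((16.9016 - 8.1*d)*(2.5*d^2 + 5.23*d + 3.53) + (0.54*d - 4.51)*(5.0*d + 5.23)*(10.0*d + 10.46))/(2.5*d^2 + 5.23*d + 3.53)^3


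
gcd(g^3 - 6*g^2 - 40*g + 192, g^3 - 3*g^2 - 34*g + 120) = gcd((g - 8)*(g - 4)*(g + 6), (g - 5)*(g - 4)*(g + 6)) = g^2 + 2*g - 24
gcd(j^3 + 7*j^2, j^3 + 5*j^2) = j^2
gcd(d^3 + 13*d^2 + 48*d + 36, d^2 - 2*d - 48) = d + 6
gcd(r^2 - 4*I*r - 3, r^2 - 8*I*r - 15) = r - 3*I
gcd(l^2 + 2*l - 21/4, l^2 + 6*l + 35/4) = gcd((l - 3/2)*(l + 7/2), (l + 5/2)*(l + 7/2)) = l + 7/2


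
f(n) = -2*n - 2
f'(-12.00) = -2.00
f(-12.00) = 22.00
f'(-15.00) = -2.00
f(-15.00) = 28.00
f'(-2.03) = -2.00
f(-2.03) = 2.06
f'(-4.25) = -2.00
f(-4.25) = 6.50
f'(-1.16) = -2.00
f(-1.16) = 0.32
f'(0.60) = -2.00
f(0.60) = -3.20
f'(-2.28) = -2.00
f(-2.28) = 2.56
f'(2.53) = -2.00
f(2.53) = -7.06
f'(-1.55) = -2.00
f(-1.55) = 1.10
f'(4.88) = -2.00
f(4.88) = -11.76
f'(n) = -2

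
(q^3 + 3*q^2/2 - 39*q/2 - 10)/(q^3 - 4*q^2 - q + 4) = (2*q^2 + 11*q + 5)/(2*(q^2 - 1))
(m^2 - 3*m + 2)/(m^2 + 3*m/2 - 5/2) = 2*(m - 2)/(2*m + 5)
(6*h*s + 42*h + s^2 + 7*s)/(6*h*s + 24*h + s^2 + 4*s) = (s + 7)/(s + 4)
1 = 1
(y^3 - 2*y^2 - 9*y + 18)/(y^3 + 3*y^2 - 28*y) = (y^3 - 2*y^2 - 9*y + 18)/(y*(y^2 + 3*y - 28))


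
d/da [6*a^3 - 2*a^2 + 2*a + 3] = 18*a^2 - 4*a + 2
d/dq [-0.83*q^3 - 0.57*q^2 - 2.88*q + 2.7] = -2.49*q^2 - 1.14*q - 2.88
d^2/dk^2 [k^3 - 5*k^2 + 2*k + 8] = 6*k - 10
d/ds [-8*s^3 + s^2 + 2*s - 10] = -24*s^2 + 2*s + 2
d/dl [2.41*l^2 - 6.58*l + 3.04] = 4.82*l - 6.58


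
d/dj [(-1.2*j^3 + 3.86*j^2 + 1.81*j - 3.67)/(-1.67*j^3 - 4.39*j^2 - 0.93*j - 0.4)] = (11.7142*j^4 + 8.2774*j^3 - 12.5906*j^2 - 35.3106*j - 4.1371)/(2.7889*j^6 + 14.6626*j^5 + 22.3783*j^4 + 9.5014*j^3 + 4.3769*j^2 + 0.744*j + 0.16)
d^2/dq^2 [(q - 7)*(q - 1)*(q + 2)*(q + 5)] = 12*q^2 - 6*q - 78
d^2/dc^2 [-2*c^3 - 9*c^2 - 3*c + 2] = -12*c - 18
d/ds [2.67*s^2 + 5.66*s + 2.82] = 5.34*s + 5.66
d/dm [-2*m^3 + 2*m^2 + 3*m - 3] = -6*m^2 + 4*m + 3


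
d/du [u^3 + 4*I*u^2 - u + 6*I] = 3*u^2 + 8*I*u - 1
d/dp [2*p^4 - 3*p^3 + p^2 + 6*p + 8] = 8*p^3 - 9*p^2 + 2*p + 6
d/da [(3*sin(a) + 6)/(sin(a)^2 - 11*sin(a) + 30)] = 3*(-4*sin(a) + cos(a)^2 + 51)*cos(a)/(sin(a)^2 - 11*sin(a) + 30)^2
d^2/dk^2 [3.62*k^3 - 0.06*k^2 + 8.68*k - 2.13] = 21.72*k - 0.12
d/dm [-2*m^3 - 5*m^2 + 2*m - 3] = -6*m^2 - 10*m + 2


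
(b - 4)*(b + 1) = b^2 - 3*b - 4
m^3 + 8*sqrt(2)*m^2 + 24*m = m*(m + 2*sqrt(2))*(m + 6*sqrt(2))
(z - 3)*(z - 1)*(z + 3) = z^3 - z^2 - 9*z + 9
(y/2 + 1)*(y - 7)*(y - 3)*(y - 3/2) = y^4/2 - 19*y^3/4 + 13*y^2/2 + 81*y/4 - 63/2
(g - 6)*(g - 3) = g^2 - 9*g + 18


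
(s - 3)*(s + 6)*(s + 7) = s^3 + 10*s^2 + 3*s - 126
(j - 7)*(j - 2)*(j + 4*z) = j^3 + 4*j^2*z - 9*j^2 - 36*j*z + 14*j + 56*z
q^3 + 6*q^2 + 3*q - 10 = (q - 1)*(q + 2)*(q + 5)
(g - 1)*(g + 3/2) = g^2 + g/2 - 3/2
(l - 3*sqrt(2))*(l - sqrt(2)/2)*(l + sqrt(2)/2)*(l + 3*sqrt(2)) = l^4 - 37*l^2/2 + 9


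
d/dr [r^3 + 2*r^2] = r*(3*r + 4)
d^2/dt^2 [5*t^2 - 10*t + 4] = 10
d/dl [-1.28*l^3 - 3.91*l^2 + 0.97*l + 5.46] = -3.84*l^2 - 7.82*l + 0.97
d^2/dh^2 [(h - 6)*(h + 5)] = 2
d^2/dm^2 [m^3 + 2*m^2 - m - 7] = 6*m + 4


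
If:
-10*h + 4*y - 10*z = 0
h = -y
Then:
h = -5*z/7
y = 5*z/7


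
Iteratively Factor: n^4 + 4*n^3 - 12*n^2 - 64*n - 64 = (n - 4)*(n^3 + 8*n^2 + 20*n + 16) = (n - 4)*(n + 4)*(n^2 + 4*n + 4) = (n - 4)*(n + 2)*(n + 4)*(n + 2)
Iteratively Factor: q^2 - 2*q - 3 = (q - 3)*(q + 1)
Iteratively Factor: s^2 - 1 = (s - 1)*(s + 1)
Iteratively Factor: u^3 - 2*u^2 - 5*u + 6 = (u - 3)*(u^2 + u - 2) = (u - 3)*(u - 1)*(u + 2)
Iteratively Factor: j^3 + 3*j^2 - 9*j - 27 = (j + 3)*(j^2 - 9) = (j + 3)^2*(j - 3)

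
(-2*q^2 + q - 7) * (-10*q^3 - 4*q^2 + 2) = 20*q^5 - 2*q^4 + 66*q^3 + 24*q^2 + 2*q - 14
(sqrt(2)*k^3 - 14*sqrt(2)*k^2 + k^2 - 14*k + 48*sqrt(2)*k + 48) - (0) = sqrt(2)*k^3 - 14*sqrt(2)*k^2 + k^2 - 14*k + 48*sqrt(2)*k + 48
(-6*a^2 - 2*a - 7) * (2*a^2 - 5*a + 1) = -12*a^4 + 26*a^3 - 10*a^2 + 33*a - 7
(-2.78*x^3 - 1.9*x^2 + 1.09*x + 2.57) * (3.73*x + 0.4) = -10.3694*x^4 - 8.199*x^3 + 3.3057*x^2 + 10.0221*x + 1.028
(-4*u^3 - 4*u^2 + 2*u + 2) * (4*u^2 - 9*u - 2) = -16*u^5 + 20*u^4 + 52*u^3 - 2*u^2 - 22*u - 4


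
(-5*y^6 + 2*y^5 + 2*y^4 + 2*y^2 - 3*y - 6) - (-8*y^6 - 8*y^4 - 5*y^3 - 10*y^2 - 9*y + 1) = 3*y^6 + 2*y^5 + 10*y^4 + 5*y^3 + 12*y^2 + 6*y - 7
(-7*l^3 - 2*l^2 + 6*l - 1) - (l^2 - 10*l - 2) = -7*l^3 - 3*l^2 + 16*l + 1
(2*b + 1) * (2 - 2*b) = -4*b^2 + 2*b + 2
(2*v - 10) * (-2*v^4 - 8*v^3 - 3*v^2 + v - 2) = -4*v^5 + 4*v^4 + 74*v^3 + 32*v^2 - 14*v + 20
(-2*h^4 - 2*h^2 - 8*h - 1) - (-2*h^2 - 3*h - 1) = -2*h^4 - 5*h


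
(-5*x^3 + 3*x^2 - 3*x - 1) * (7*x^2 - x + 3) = -35*x^5 + 26*x^4 - 39*x^3 + 5*x^2 - 8*x - 3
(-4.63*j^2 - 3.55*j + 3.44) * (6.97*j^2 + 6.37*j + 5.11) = -32.2711*j^4 - 54.2366*j^3 - 22.296*j^2 + 3.7723*j + 17.5784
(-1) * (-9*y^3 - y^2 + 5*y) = 9*y^3 + y^2 - 5*y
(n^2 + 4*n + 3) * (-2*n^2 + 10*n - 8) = -2*n^4 + 2*n^3 + 26*n^2 - 2*n - 24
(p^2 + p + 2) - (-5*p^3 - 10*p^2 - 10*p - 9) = 5*p^3 + 11*p^2 + 11*p + 11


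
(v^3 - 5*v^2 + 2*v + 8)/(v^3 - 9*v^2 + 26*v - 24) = (v + 1)/(v - 3)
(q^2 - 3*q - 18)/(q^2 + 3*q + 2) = (q^2 - 3*q - 18)/(q^2 + 3*q + 2)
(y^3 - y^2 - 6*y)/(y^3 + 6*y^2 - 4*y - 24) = y*(y - 3)/(y^2 + 4*y - 12)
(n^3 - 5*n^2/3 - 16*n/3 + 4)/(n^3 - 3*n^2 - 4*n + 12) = (n - 2/3)/(n - 2)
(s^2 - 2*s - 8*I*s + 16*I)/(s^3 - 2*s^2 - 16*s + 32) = (s - 8*I)/(s^2 - 16)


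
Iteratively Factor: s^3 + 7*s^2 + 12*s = (s)*(s^2 + 7*s + 12) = s*(s + 4)*(s + 3)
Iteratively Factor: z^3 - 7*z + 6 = (z + 3)*(z^2 - 3*z + 2) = (z - 1)*(z + 3)*(z - 2)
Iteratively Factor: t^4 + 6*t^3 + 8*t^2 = (t + 2)*(t^3 + 4*t^2) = t*(t + 2)*(t^2 + 4*t) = t*(t + 2)*(t + 4)*(t)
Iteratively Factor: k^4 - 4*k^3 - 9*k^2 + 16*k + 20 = (k - 2)*(k^3 - 2*k^2 - 13*k - 10) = (k - 2)*(k + 1)*(k^2 - 3*k - 10) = (k - 2)*(k + 1)*(k + 2)*(k - 5)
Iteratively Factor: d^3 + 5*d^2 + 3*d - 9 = (d + 3)*(d^2 + 2*d - 3) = (d - 1)*(d + 3)*(d + 3)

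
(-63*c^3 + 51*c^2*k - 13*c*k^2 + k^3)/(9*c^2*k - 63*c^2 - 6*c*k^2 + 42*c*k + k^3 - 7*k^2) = (-7*c + k)/(k - 7)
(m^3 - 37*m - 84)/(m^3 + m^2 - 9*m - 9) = (m^2 - 3*m - 28)/(m^2 - 2*m - 3)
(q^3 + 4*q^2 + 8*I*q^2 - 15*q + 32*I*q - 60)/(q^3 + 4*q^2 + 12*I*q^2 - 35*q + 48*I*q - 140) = (q + 3*I)/(q + 7*I)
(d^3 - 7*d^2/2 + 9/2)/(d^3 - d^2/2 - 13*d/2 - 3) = (2*d^2 - d - 3)/(2*d^2 + 5*d + 2)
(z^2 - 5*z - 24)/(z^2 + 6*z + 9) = (z - 8)/(z + 3)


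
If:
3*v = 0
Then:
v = 0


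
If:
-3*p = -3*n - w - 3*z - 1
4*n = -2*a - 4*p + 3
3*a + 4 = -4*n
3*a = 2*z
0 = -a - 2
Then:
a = -2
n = 1/2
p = 5/4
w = 41/4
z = -3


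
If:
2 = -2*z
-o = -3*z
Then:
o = -3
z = -1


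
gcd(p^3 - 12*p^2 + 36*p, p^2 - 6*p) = p^2 - 6*p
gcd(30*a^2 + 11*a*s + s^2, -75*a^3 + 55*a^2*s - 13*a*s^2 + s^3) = 1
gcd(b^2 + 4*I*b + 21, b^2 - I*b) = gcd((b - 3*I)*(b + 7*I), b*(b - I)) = 1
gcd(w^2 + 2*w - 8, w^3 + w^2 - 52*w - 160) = w + 4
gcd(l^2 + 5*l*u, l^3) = l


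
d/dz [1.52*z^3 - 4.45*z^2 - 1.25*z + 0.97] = 4.56*z^2 - 8.9*z - 1.25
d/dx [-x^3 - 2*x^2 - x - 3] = -3*x^2 - 4*x - 1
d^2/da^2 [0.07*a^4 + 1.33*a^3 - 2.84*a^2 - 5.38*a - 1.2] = 0.84*a^2 + 7.98*a - 5.68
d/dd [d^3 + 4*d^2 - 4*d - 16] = 3*d^2 + 8*d - 4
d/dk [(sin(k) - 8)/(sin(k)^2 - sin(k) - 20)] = (-sin(k)^2 + 16*sin(k) - 28)*cos(k)/(sin(k) + cos(k)^2 + 19)^2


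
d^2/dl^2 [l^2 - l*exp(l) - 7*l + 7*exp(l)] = -l*exp(l) + 5*exp(l) + 2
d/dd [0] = 0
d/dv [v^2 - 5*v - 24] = 2*v - 5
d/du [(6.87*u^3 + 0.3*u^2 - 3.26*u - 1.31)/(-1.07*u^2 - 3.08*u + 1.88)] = (-7.3509*u^4 - 42.3192*u^3 + 34.3346*u^2 - 1.6754*u - 10.1636)/(1.1449*u^4 + 6.5912*u^3 + 5.4632*u^2 - 11.5808*u + 3.5344)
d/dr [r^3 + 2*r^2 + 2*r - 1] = 3*r^2 + 4*r + 2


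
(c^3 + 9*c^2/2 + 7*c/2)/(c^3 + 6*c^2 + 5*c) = (c + 7/2)/(c + 5)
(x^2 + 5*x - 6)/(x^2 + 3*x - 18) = (x - 1)/(x - 3)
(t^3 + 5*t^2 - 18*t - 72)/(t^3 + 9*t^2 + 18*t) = (t - 4)/t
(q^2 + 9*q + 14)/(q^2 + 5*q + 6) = (q + 7)/(q + 3)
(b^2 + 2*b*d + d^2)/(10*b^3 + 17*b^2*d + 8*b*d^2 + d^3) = (b + d)/(10*b^2 + 7*b*d + d^2)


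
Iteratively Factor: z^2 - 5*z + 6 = (z - 2)*(z - 3)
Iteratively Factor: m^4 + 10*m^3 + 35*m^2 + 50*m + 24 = (m + 1)*(m^3 + 9*m^2 + 26*m + 24) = (m + 1)*(m + 2)*(m^2 + 7*m + 12) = (m + 1)*(m + 2)*(m + 3)*(m + 4)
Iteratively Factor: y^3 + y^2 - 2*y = (y)*(y^2 + y - 2) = y*(y - 1)*(y + 2)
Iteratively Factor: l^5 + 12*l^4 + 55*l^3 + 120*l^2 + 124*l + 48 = (l + 2)*(l^4 + 10*l^3 + 35*l^2 + 50*l + 24) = (l + 2)*(l + 4)*(l^3 + 6*l^2 + 11*l + 6) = (l + 1)*(l + 2)*(l + 4)*(l^2 + 5*l + 6) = (l + 1)*(l + 2)^2*(l + 4)*(l + 3)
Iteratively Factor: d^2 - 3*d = (d)*(d - 3)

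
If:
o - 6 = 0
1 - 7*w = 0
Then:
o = 6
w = 1/7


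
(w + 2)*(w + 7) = w^2 + 9*w + 14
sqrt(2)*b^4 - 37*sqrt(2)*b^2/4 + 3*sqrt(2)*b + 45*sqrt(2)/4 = (b - 5/2)*(b - 3/2)*(b + 3)*(sqrt(2)*b + sqrt(2))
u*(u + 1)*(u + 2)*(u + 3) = u^4 + 6*u^3 + 11*u^2 + 6*u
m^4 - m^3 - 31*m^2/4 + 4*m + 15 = (m - 5/2)*(m - 2)*(m + 3/2)*(m + 2)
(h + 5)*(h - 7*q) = h^2 - 7*h*q + 5*h - 35*q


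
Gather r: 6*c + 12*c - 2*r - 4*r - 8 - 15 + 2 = 18*c - 6*r - 21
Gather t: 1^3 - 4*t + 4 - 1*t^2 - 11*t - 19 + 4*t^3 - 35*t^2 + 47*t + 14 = 4*t^3 - 36*t^2 + 32*t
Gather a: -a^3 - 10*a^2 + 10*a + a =-a^3 - 10*a^2 + 11*a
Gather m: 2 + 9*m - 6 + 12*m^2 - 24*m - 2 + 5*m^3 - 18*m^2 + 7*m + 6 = 5*m^3 - 6*m^2 - 8*m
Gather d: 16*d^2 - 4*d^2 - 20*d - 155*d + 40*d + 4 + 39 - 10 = 12*d^2 - 135*d + 33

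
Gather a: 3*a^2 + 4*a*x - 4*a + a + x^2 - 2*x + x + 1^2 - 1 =3*a^2 + a*(4*x - 3) + x^2 - x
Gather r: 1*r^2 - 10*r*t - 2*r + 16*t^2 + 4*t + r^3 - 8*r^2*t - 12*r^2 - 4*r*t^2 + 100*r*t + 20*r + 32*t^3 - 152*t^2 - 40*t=r^3 + r^2*(-8*t - 11) + r*(-4*t^2 + 90*t + 18) + 32*t^3 - 136*t^2 - 36*t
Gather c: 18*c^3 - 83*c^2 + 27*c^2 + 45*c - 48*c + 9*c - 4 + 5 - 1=18*c^3 - 56*c^2 + 6*c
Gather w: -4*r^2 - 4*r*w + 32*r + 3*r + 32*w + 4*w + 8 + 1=-4*r^2 + 35*r + w*(36 - 4*r) + 9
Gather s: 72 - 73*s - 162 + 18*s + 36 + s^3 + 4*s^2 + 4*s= s^3 + 4*s^2 - 51*s - 54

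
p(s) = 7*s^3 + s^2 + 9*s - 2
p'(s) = 21*s^2 + 2*s + 9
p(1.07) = 17.35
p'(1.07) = 35.18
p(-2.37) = -110.90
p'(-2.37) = 122.21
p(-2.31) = -103.74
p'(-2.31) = 116.44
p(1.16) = 20.71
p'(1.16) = 39.58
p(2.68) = 164.04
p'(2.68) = 165.19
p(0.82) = 9.91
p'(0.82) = 24.76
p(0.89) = 11.74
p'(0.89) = 27.41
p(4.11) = 537.87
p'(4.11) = 371.95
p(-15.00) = -23537.00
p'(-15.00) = 4704.00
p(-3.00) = -209.00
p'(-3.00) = 192.00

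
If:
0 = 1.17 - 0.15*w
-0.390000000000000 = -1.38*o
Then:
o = 0.28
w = 7.80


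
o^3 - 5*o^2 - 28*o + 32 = (o - 8)*(o - 1)*(o + 4)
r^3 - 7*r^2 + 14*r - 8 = (r - 4)*(r - 2)*(r - 1)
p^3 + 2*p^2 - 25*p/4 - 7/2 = (p - 2)*(p + 1/2)*(p + 7/2)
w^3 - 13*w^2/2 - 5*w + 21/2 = (w - 7)*(w - 1)*(w + 3/2)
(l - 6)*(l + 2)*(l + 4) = l^3 - 28*l - 48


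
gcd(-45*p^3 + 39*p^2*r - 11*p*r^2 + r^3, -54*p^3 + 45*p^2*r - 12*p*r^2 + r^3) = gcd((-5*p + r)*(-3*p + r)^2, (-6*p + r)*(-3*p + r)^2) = 9*p^2 - 6*p*r + r^2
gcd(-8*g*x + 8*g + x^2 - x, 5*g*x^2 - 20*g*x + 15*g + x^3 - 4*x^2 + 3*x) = x - 1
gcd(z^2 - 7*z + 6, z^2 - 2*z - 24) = z - 6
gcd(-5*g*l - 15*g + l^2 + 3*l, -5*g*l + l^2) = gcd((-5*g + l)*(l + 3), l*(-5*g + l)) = 5*g - l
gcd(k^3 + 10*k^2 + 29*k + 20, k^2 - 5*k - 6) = k + 1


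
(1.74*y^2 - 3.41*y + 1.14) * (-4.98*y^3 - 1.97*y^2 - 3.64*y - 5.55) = -8.6652*y^5 + 13.554*y^4 - 5.2931*y^3 + 0.509600000000002*y^2 + 14.7759*y - 6.327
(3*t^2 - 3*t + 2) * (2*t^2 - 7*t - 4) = 6*t^4 - 27*t^3 + 13*t^2 - 2*t - 8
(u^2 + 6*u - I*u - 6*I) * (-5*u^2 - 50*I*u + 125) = -5*u^4 - 30*u^3 - 45*I*u^3 + 75*u^2 - 270*I*u^2 + 450*u - 125*I*u - 750*I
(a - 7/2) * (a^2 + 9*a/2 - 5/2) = a^3 + a^2 - 73*a/4 + 35/4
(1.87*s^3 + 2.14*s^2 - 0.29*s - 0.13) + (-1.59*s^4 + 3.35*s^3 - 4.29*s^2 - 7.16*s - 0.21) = -1.59*s^4 + 5.22*s^3 - 2.15*s^2 - 7.45*s - 0.34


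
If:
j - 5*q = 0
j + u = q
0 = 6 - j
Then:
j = 6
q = 6/5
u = -24/5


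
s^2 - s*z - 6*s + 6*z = (s - 6)*(s - z)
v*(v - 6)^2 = v^3 - 12*v^2 + 36*v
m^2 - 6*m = m*(m - 6)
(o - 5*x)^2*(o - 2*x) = o^3 - 12*o^2*x + 45*o*x^2 - 50*x^3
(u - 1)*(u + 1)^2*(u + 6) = u^4 + 7*u^3 + 5*u^2 - 7*u - 6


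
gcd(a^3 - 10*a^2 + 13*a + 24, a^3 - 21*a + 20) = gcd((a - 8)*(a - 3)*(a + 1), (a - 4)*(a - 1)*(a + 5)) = 1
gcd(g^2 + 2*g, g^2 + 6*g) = g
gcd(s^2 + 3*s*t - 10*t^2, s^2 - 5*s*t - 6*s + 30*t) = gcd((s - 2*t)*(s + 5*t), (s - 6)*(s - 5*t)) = 1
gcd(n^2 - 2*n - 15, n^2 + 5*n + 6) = n + 3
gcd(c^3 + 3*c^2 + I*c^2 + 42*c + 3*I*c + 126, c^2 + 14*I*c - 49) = c + 7*I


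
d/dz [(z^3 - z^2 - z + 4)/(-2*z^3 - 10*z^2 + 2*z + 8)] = (-3*z^4 + 9*z^2 + 16*z - 4)/(z^6 + 10*z^5 + 23*z^4 - 18*z^3 - 39*z^2 + 8*z + 16)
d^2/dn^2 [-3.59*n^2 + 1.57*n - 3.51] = -7.18000000000000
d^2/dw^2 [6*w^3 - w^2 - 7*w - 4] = 36*w - 2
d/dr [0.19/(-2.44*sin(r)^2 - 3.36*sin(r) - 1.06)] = (0.9272*sin(r) + 0.6384)*cos(r)/(2.44*sin(r)^2 + 3.36*sin(r) + 1.06)^2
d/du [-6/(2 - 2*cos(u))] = 3*sin(u)/(cos(u) - 1)^2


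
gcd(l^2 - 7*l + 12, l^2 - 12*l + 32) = l - 4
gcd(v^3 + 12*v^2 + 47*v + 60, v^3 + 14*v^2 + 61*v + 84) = v^2 + 7*v + 12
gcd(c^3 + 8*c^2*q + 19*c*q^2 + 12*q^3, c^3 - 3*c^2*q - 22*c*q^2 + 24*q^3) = c + 4*q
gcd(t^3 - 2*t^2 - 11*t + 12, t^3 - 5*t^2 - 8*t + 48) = t^2 - t - 12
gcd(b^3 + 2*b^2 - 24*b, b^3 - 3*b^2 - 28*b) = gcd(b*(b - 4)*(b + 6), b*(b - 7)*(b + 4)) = b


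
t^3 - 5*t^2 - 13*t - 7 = (t - 7)*(t + 1)^2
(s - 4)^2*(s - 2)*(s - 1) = s^4 - 11*s^3 + 42*s^2 - 64*s + 32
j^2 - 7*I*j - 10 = (j - 5*I)*(j - 2*I)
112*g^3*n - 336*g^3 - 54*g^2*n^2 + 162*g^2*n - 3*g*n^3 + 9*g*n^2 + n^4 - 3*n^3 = (-8*g + n)*(-2*g + n)*(7*g + n)*(n - 3)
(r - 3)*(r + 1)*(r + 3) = r^3 + r^2 - 9*r - 9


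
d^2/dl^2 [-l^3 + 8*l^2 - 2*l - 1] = 16 - 6*l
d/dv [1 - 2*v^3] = -6*v^2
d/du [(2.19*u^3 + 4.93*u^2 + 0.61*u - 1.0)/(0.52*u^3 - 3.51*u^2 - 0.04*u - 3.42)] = (4.44089209850063e-16*u^5 - 10.2505*u^4 - 0.809599999999996*u^3 - 18.9655*u^2 - 40.7412*u - 2.1262)/(0.2704*u^6 - 3.6504*u^5 + 12.2785*u^4 - 3.276*u^3 + 24.01*u^2 + 0.2736*u + 11.6964)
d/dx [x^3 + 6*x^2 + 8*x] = 3*x^2 + 12*x + 8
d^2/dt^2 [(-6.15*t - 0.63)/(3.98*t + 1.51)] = (53.961636 - 2.8421709430404e-14*t)/(3.98*t + 1.51)^3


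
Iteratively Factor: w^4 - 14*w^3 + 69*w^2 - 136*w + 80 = (w - 4)*(w^3 - 10*w^2 + 29*w - 20) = (w - 4)^2*(w^2 - 6*w + 5) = (w - 5)*(w - 4)^2*(w - 1)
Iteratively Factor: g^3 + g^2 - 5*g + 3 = (g - 1)*(g^2 + 2*g - 3) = (g - 1)*(g + 3)*(g - 1)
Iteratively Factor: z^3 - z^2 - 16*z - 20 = (z + 2)*(z^2 - 3*z - 10) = (z + 2)^2*(z - 5)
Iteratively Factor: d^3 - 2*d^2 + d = (d - 1)*(d^2 - d) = (d - 1)^2*(d)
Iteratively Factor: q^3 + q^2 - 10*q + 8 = (q - 1)*(q^2 + 2*q - 8) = (q - 2)*(q - 1)*(q + 4)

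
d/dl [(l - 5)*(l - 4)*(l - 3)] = 3*l^2 - 24*l + 47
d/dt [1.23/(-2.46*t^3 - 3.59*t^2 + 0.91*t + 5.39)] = (9.0774*t^2 + 8.8314*t - 1.1193)/(2.46*t^3 + 3.59*t^2 - 0.91*t - 5.39)^2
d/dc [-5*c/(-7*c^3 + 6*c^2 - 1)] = 5*(7*c^3 - 3*c^2*(7*c - 4) - 6*c^2 + 1)/(7*c^3 - 6*c^2 + 1)^2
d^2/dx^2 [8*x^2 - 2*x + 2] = 16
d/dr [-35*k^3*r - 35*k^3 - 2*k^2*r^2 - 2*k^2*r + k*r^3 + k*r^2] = k*(-35*k^2 - 4*k*r - 2*k + 3*r^2 + 2*r)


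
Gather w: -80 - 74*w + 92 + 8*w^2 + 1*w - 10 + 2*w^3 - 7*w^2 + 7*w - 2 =2*w^3 + w^2 - 66*w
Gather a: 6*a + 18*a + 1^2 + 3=24*a + 4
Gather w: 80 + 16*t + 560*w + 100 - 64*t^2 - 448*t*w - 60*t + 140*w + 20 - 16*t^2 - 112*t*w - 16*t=-80*t^2 - 60*t + w*(700 - 560*t) + 200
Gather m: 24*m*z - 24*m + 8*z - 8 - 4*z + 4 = m*(24*z - 24) + 4*z - 4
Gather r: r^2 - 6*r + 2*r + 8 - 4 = r^2 - 4*r + 4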